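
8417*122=1026874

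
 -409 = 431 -840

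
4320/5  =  864 = 864.00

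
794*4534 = 3599996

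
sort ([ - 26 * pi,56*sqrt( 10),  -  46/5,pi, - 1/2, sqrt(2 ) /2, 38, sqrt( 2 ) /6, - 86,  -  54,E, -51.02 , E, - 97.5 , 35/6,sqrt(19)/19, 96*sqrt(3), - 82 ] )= [- 97.5,  -  86, - 82,-26 * pi , - 54, - 51.02, - 46/5, - 1/2, sqrt ( 19 ) /19, sqrt(2) /6, sqrt(2) /2,E, E, pi , 35/6, 38, 96*sqrt(3 ),56*sqrt ( 10 )] 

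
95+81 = 176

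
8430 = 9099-669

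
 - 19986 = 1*( - 19986) 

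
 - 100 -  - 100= 0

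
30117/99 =10039/33 = 304.21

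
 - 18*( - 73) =1314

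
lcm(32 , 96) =96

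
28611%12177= 4257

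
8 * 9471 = 75768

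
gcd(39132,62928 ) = 36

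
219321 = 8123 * 27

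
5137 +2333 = 7470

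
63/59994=7/6666 = 0.00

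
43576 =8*5447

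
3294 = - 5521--8815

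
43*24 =1032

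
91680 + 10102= 101782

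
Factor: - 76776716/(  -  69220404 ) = 3^(- 2)*11^( - 1 )*4013^1*4783^1*174799^ ( - 1 ) = 19194179/17305101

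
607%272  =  63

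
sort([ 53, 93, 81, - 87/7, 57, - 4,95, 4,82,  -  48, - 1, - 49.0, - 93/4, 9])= [ - 49.0, - 48,-93/4, - 87/7, - 4,- 1,  4 , 9,  53, 57,  81, 82, 93,95]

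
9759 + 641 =10400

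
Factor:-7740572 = - 2^2*7^1*276449^1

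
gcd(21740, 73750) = 10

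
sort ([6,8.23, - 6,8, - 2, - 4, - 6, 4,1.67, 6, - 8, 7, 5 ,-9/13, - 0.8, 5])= [  -  8,-6, - 6,- 4, - 2, - 0.8, - 9/13 , 1.67,4, 5,5,6, 6,7,8, 8.23]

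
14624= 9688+4936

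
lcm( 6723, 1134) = 94122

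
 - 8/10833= - 1 + 10825/10833 = - 0.00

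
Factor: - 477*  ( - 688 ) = 2^4*3^2*43^1* 53^1 = 328176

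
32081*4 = 128324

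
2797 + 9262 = 12059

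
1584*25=39600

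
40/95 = 8/19 = 0.42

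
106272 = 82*1296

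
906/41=906/41 = 22.10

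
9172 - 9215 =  - 43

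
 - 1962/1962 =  - 1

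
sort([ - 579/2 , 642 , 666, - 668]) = [  -  668, - 579/2,642,666]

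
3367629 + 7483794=10851423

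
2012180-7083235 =-5071055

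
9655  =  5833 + 3822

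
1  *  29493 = 29493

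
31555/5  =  6311= 6311.00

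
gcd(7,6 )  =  1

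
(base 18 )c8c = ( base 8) 7714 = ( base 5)112134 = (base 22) 87I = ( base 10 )4044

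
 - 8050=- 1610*5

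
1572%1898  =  1572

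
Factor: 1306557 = 3^3*7^1 * 31^1*223^1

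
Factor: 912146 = 2^1 * 137^1*3329^1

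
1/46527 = 1/46527 =0.00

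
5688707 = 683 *8329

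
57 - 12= 45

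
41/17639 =41/17639 = 0.00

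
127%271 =127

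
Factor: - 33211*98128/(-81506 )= 1629464504/40753 = 2^3*83^( - 1 )*491^( - 1)*6133^1*33211^1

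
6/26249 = 6/26249 =0.00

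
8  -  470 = - 462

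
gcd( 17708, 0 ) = 17708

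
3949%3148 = 801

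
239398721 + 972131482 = 1211530203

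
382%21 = 4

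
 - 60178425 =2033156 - 62211581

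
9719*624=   6064656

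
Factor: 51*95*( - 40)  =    -  193800 = - 2^3*3^1*5^2*17^1 * 19^1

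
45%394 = 45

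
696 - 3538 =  - 2842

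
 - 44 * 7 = -308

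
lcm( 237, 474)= 474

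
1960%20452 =1960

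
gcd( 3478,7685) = 1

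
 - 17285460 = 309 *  ( - 55940 )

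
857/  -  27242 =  - 857/27242 = -0.03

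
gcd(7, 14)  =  7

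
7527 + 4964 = 12491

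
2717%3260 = 2717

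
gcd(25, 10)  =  5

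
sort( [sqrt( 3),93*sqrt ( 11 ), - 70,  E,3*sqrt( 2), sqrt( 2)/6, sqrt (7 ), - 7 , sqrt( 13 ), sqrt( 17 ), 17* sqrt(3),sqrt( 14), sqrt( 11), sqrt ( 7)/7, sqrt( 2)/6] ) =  [ - 70, - 7, sqrt( 2)/6 , sqrt( 2 )/6, sqrt( 7) /7,sqrt( 3),  sqrt ( 7), E, sqrt(11) , sqrt( 13) , sqrt( 14),sqrt(17), 3 * sqrt( 2 ), 17 * sqrt( 3),93*sqrt( 11 )]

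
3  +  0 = 3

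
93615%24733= 19416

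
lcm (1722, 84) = 3444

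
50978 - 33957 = 17021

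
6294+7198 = 13492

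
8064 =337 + 7727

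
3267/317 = 3267/317  =  10.31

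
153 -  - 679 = 832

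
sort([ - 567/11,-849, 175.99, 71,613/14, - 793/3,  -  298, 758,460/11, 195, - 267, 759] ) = [ - 849, -298,-267, - 793/3, - 567/11,  460/11,613/14, 71 , 175.99,  195, 758, 759]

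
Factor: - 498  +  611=113 = 113^1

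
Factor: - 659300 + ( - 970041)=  - 1629341 = - 7^1* 137^1*1699^1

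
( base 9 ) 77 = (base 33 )24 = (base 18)3G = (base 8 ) 106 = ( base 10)70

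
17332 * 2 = 34664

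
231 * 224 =51744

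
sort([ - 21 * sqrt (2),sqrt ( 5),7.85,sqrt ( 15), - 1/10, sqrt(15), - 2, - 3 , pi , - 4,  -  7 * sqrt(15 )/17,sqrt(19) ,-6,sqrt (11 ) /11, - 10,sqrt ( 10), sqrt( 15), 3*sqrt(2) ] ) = [ - 21 *sqrt( 2), - 10, - 6, - 4, - 3, - 2, - 7*sqrt( 15) /17, - 1/10,  sqrt( 11)/11, sqrt(5 ),pi,sqrt( 10),sqrt( 15 ), sqrt (15 ),sqrt(15) , 3 *sqrt(2 ),sqrt (19),7.85 ] 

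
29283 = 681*43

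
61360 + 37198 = 98558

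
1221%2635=1221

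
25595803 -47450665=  - 21854862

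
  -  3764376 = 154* ( - 24444)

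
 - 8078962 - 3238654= - 11317616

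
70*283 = 19810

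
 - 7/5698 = -1+813/814 = - 0.00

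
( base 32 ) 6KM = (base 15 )203B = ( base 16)1a96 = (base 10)6806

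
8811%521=475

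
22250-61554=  - 39304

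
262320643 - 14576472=247744171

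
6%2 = 0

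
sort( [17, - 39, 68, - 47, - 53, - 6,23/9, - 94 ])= [ -94, - 53, - 47, - 39 , - 6 , 23/9, 17, 68 ] 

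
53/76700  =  53/76700 = 0.00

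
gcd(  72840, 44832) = 24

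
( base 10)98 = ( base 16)62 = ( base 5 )343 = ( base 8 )142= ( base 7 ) 200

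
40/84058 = 20/42029 = 0.00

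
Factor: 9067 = 9067^1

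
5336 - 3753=1583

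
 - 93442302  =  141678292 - 235120594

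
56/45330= 28/22665 = 0.00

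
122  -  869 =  - 747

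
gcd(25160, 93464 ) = 8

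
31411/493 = 31411/493 = 63.71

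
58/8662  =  29/4331 = 0.01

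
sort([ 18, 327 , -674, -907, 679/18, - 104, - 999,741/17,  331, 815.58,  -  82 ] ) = [ - 999, - 907, - 674, - 104,  -  82,18,  679/18,741/17,327  ,  331 , 815.58 ]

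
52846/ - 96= - 551 + 25/48 = - 550.48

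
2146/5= 2146/5 = 429.20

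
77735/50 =1554 + 7/10 = 1554.70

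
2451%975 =501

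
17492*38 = 664696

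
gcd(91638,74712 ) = 6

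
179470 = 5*35894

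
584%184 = 32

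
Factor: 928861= 47^1*19763^1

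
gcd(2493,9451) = 1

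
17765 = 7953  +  9812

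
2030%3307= 2030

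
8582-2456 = 6126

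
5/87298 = 5/87298 = 0.00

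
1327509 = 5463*243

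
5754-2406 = 3348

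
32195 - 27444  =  4751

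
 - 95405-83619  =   - 179024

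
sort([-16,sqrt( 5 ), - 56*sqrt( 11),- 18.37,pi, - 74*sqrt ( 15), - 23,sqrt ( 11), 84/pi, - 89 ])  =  [- 74*sqrt ( 15) ,-56  *sqrt ( 11), - 89,-23,  -  18.37,-16,sqrt (5 ), pi, sqrt(11 ), 84/pi ]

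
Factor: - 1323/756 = -7/4= - 2^ ( - 2) *7^1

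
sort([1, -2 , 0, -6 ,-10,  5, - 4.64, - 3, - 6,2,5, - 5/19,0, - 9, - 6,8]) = [ - 10,-9, - 6,-6 , -6, - 4.64, - 3, - 2, - 5/19 , 0, 0, 1, 2,  5, 5 , 8]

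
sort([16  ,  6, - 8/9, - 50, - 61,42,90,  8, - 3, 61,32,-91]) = [-91,-61,-50, - 3, - 8/9, 6, 8, 16,32, 42, 61,90]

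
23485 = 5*4697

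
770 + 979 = 1749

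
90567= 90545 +22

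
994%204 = 178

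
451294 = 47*9602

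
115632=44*2628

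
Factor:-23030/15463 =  -2^1*5^1 *7^1*47^( - 1) = - 70/47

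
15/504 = 5/168 = 0.03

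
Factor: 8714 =2^1*4357^1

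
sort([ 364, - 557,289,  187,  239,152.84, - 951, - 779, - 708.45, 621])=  [  -  951, - 779,- 708.45, -557,152.84,  187,239,  289,364,  621 ]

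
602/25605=602/25605 = 0.02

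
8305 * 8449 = 70168945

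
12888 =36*358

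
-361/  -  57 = 19/3 = 6.33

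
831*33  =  27423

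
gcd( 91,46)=1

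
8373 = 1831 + 6542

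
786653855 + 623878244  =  1410532099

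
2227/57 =39+ 4/57 = 39.07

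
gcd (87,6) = 3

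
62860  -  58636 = 4224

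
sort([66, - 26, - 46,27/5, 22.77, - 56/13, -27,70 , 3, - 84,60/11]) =[-84, - 46, - 27 ,-26, - 56/13,3,  27/5,60/11,22.77, 66,70 ]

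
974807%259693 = 195728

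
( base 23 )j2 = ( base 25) HE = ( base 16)1b7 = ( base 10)439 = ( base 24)I7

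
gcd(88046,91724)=2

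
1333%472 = 389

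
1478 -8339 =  - 6861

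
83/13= 83/13= 6.38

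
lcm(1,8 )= 8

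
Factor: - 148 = - 2^2 * 37^1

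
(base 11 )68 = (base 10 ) 74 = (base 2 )1001010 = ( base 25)2o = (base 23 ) 35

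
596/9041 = 596/9041 =0.07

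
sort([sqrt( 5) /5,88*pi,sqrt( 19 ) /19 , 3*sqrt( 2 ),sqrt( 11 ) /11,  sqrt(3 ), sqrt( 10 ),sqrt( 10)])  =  [sqrt( 19)/19,sqrt(11 )/11,sqrt( 5)/5, sqrt( 3),sqrt( 10),sqrt( 10 ), 3*sqrt (2 ) , 88*pi] 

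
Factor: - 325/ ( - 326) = 2^ ( - 1)*5^2*13^1*163^(-1)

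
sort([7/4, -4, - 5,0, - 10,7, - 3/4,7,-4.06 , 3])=[ - 10 , - 5, -4.06,- 4,  -  3/4,0,7/4 , 3, 7, 7 ]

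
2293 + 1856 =4149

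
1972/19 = 103 + 15/19 = 103.79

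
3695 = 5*739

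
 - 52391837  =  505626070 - 558017907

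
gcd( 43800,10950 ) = 10950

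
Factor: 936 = 2^3*3^2*13^1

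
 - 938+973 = 35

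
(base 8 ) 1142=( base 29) L1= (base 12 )42A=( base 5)4420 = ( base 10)610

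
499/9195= 499/9195 = 0.05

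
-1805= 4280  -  6085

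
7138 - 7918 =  - 780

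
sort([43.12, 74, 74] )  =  [ 43.12, 74,74 ]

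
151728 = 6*25288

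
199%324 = 199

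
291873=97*3009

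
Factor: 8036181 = 3^2 * 67^1 * 13327^1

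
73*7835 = 571955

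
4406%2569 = 1837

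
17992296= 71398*252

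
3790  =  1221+2569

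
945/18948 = 315/6316  =  0.05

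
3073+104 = 3177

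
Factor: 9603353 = 9603353^1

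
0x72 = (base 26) 4a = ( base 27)46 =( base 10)114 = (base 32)3I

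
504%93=39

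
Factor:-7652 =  - 2^2*1913^1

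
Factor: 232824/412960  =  327/580  =  2^( - 2) * 3^1 * 5^(  -  1)*29^( - 1)* 109^1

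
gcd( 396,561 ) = 33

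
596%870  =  596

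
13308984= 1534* 8676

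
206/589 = 206/589 = 0.35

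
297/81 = 3 + 2/3 = 3.67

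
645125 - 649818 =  - 4693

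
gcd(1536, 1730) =2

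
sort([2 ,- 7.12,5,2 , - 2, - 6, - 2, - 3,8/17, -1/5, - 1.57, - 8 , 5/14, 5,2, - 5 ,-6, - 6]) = [ - 8, - 7.12, - 6, - 6, - 6, - 5, - 3, - 2, - 2, - 1.57, - 1/5,5/14, 8/17,2,2 , 2, 5,5]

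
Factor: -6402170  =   - 2^1 * 5^1*499^1*1283^1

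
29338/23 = 1275 + 13/23 = 1275.57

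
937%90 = 37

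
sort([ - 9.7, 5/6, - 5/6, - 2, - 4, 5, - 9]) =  [-9.7, - 9 , - 4,-2, - 5/6,5/6,5]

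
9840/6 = 1640= 1640.00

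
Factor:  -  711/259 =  - 3^2*7^( - 1)*37^( - 1 )*79^1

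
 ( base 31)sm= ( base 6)4042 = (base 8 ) 1572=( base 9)1188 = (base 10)890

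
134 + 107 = 241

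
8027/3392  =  8027/3392 = 2.37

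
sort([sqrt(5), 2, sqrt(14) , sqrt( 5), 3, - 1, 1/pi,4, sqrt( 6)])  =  [ - 1, 1/pi , 2, sqrt( 5) , sqrt( 5), sqrt(6),3, sqrt( 14), 4] 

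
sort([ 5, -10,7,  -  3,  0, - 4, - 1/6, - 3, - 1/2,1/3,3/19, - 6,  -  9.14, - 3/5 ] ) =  [ - 10, - 9.14, - 6, - 4, - 3, -3,- 3/5, - 1/2, - 1/6,0,3/19,1/3, 5, 7]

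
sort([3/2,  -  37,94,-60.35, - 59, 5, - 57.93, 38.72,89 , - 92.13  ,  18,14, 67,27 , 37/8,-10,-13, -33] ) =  [  -  92.13,  -  60.35,-59,-57.93, - 37, - 33,  -  13, - 10,3/2, 37/8, 5, 14, 18 , 27,38.72,  67,89,94] 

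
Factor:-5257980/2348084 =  - 1314495/587021  =  - 3^3*5^1 * 7^1*13^1*107^1*587021^ ( - 1) 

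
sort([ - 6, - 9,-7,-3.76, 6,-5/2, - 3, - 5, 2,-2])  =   [- 9,-7, - 6, - 5,-3.76, - 3, -5/2, - 2,2 , 6 ]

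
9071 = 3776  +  5295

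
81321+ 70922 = 152243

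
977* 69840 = 68233680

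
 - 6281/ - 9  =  697  +  8/9 = 697.89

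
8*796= 6368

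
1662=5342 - 3680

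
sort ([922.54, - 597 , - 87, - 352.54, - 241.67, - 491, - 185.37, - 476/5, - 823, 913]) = [ - 823, - 597, - 491 ,-352.54, - 241.67, - 185.37, - 476/5, - 87,913, 922.54]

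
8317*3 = 24951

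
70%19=13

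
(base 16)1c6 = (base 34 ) DC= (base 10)454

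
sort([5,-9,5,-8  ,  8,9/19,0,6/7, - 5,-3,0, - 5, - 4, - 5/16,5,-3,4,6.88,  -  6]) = [-9, - 8, - 6,-5, - 5,-4,-3 , -3, - 5/16,0, 0,9/19,6/7,4,5, 5 , 5 , 6.88,8] 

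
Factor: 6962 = 2^1* 59^2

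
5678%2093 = 1492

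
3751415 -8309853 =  - 4558438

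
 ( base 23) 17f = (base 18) 233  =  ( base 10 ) 705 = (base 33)LC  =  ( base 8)1301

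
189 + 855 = 1044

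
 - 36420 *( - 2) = 72840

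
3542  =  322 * 11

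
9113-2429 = 6684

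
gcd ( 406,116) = 58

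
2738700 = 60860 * 45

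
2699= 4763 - 2064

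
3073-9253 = -6180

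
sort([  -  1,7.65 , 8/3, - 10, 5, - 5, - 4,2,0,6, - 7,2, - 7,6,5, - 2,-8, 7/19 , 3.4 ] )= [ - 10, - 8, - 7,  -  7, - 5, - 4, - 2, - 1,0,7/19,2, 2 , 8/3 , 3.4, 5,5,6,6,7.65] 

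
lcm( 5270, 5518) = 469030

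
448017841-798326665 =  - 350308824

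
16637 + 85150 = 101787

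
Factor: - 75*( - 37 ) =2775 = 3^1*5^2*37^1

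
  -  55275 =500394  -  555669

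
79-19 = 60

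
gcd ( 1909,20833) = 83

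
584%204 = 176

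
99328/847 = 99328/847 = 117.27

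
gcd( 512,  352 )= 32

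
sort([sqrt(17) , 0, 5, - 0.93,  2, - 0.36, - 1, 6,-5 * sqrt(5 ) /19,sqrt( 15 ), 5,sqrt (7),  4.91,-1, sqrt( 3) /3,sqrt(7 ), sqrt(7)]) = [ -1, - 1,-0.93,  -  5*sqrt( 5)/19, - 0.36,0, sqrt( 3) /3,  2,sqrt(  7), sqrt (7), sqrt ( 7 ), sqrt( 15 ), sqrt( 17 ), 4.91 , 5,5, 6] 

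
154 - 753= - 599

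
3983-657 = 3326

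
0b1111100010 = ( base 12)6aa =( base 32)v2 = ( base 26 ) 1c6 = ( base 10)994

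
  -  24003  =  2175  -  26178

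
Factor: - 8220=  - 2^2*3^1*5^1*137^1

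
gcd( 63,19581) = 3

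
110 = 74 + 36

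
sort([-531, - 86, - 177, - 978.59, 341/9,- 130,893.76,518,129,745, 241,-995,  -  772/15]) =[-995, - 978.59, - 531, - 177, - 130, - 86, - 772/15,341/9, 129,  241,518,745, 893.76]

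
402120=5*80424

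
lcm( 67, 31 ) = 2077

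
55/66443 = 55/66443 = 0.00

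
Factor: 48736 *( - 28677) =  - 2^5*3^1 * 11^2 *79^1*1523^1 = -  1397602272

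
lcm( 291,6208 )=18624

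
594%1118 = 594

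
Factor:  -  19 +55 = 2^2 * 3^2= 36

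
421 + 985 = 1406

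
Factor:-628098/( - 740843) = 2^1 * 3^1*17^ (-1)*43579^( - 1)*104683^1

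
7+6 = 13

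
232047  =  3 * 77349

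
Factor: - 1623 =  - 3^1*541^1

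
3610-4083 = - 473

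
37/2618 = 37/2618 = 0.01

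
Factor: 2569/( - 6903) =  - 3^( - 2 )*7^1 * 13^( - 1)*59^( - 1 ) *367^1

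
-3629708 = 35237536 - 38867244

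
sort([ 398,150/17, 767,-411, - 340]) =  [ - 411,-340,  150/17, 398 , 767]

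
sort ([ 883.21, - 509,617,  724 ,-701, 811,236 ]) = [  -  701, - 509,236,617,724,811,883.21]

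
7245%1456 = 1421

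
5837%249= 110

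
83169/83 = 1002 + 3/83 = 1002.04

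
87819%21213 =2967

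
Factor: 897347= 11^1*29^2 * 97^1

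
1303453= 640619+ 662834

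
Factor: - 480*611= - 2^5*3^1*5^1*13^1*47^1 = -293280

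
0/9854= 0  =  0.00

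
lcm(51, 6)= 102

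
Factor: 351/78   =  9/2 = 2^(-1)*3^2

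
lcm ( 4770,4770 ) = 4770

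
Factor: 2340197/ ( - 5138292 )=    - 2^ ( - 2 )*3^( - 1)*23^( - 1)*107^1*18617^( - 1)*21871^1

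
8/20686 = 4/10343=0.00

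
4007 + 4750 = 8757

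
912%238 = 198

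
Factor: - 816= - 2^4*3^1*17^1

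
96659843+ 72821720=169481563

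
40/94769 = 40/94769 =0.00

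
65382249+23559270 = 88941519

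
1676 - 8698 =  - 7022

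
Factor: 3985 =5^1*797^1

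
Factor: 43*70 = 2^1 * 5^1*7^1*43^1 =3010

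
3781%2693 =1088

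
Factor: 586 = 2^1*293^1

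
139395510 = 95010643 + 44384867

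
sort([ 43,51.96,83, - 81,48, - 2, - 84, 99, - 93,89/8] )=[ - 93, - 84, - 81,- 2,89/8, 43, 48,  51.96,83,99] 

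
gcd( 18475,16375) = 25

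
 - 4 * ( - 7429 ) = 29716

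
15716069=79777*197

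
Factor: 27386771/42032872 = 2^( - 3)*7^ ( -1)*19^1 * 37^1 * 41^( - 1 )*163^1 * 239^1*18307^( - 1 )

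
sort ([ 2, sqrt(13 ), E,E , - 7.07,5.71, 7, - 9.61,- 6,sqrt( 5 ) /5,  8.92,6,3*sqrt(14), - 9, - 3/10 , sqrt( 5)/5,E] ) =[ - 9.61, - 9, - 7.07, - 6,-3/10,sqrt( 5)/5, sqrt(5)/5,2,E,E, E,sqrt(13),5.71, 6,  7, 8.92,3*sqrt(14)] 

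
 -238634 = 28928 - 267562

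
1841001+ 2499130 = 4340131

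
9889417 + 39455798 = 49345215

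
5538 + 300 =5838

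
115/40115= 23/8023  =  0.00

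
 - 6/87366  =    -  1/14561 = - 0.00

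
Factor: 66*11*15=10890 =2^1*3^2*5^1*11^2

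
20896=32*653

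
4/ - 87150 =-1+43573/43575 = -0.00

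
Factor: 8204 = 2^2*7^1 * 293^1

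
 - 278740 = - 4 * 69685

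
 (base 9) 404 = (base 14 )196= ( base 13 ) 1c3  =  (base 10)328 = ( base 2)101001000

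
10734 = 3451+7283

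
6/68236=3/34118  =  0.00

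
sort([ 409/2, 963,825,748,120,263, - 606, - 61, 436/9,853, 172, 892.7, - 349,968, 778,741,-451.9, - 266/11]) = [ - 606, - 451.9, - 349, - 61, - 266/11, 436/9, 120, 172, 409/2,263,741,  748,778,825, 853, 892.7, 963,968]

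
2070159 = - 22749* ( - 91)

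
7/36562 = 7/36562 = 0.00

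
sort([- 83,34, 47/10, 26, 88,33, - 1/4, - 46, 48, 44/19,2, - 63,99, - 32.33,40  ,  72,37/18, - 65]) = [ - 83,  -  65, -63, -46, - 32.33, -1/4,2,37/18,44/19,47/10,26,33, 34 , 40 , 48,  72, 88,99]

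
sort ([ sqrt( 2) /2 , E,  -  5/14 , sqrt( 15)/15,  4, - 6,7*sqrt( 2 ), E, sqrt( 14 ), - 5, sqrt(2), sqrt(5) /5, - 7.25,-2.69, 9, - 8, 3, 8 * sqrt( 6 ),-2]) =[ - 8, - 7.25 , - 6, - 5,- 2.69, - 2 , - 5/14,sqrt ( 15 ) /15,sqrt(5)/5, sqrt( 2 ) /2,  sqrt( 2) , E, E, 3, sqrt( 14 ) , 4, 9, 7*sqrt (2 ),8  *  sqrt(6)]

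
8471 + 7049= 15520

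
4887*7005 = 34233435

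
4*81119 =324476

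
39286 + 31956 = 71242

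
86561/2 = 43280 + 1/2 = 43280.50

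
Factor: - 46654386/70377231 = - 2^1*19^1 * 61^1 * 6709^1 * 23459077^( - 1)= -15551462/23459077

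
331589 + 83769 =415358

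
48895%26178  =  22717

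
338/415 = 338/415 = 0.81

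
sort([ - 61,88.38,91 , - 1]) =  [-61 , - 1, 88.38,91 ] 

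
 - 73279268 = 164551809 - 237831077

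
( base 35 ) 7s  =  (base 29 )9c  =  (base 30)93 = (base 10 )273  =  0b100010001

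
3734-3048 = 686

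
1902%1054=848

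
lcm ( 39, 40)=1560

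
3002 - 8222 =-5220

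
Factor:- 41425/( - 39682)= 2^( - 1)* 5^2*1657^1 * 19841^( - 1)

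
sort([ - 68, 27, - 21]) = [- 68, - 21, 27]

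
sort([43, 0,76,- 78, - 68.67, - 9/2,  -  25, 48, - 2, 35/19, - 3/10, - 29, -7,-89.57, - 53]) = [ - 89.57, - 78,- 68.67,-53 , - 29, - 25, - 7, - 9/2,-2, - 3/10,0,35/19, 43,48, 76]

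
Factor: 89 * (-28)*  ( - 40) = 99680  =  2^5 * 5^1*7^1*89^1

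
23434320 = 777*30160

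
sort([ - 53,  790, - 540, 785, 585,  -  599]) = [ - 599, - 540, - 53, 585,785,  790]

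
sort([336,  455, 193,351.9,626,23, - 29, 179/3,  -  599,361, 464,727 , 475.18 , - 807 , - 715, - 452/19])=[ - 807, - 715, - 599, - 29, - 452/19, 23,179/3 , 193,  336,351.9, 361, 455, 464, 475.18, 626,727]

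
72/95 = 72/95 = 0.76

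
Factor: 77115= 3^1*5^1 * 53^1*97^1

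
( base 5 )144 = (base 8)61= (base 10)49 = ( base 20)29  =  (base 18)2d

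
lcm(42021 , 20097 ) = 462231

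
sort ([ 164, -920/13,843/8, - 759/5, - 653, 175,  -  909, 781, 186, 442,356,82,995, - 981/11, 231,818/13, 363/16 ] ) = [ - 909, - 653, - 759/5, - 981/11, - 920/13,363/16,818/13 , 82,843/8,164, 175,186,231,356,442, 781,995 ] 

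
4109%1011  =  65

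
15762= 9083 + 6679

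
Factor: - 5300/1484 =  - 5^2*7^( - 1 ) = - 25/7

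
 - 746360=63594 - 809954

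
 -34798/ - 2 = 17399 + 0/1 = 17399.00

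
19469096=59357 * 328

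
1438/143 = 10  +  8/143 = 10.06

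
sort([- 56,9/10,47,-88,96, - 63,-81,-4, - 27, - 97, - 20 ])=[ - 97,-88, - 81, - 63,-56, - 27,-20,-4, 9/10,47,  96 ] 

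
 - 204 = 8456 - 8660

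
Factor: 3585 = 3^1 * 5^1 * 239^1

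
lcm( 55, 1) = 55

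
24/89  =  24/89 = 0.27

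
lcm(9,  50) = 450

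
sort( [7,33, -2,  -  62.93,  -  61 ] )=[ - 62.93, - 61,-2,7,33 ] 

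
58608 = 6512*9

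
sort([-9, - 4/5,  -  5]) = [ - 9, - 5 ,  -  4/5 ] 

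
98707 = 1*98707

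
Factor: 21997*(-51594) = -2^1*3^1*8599^1*21997^1=-1134913218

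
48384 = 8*6048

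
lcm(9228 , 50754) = 101508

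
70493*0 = 0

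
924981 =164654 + 760327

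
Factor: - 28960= - 2^5*5^1*181^1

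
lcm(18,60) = 180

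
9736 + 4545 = 14281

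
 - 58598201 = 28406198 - 87004399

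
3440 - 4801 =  - 1361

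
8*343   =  2744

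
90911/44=2066 + 7/44= 2066.16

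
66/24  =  11/4 = 2.75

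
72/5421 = 24/1807 = 0.01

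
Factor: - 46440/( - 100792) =3^3* 5^1*293^( - 1) = 135/293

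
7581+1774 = 9355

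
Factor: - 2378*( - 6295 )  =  2^1*5^1*29^1*41^1*1259^1 =14969510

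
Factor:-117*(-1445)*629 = 3^2 * 5^1*13^1 *17^3*37^1=106341885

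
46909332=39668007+7241325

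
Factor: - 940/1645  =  -2^2 * 7^(  -  1 ) = - 4/7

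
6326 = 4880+1446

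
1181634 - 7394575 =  - 6212941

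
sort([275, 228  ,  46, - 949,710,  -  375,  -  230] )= [ - 949,-375,-230, 46 , 228, 275 , 710 ]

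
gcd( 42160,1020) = 340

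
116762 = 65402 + 51360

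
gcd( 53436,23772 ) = 12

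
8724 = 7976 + 748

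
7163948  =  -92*( - 77869) 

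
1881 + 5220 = 7101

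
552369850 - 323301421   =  229068429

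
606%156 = 138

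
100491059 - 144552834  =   - 44061775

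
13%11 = 2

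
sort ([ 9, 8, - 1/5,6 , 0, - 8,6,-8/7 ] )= [ - 8, - 8/7, - 1/5, 0,6,6,8,9] 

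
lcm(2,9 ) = 18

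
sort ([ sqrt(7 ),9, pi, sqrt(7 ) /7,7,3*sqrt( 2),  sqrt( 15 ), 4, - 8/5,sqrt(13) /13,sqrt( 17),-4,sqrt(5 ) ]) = [-4,-8/5, sqrt(13)/13, sqrt ( 7 ) /7, sqrt(5), sqrt (7 ), pi, sqrt( 15 ), 4, sqrt(17),3*sqrt (2 ),7, 9 ] 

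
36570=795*46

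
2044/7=292 = 292.00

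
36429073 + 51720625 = 88149698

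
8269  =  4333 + 3936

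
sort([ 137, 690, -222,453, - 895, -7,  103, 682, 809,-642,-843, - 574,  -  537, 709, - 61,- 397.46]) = [-895,- 843 ,  -  642, - 574, - 537 , - 397.46 , - 222, - 61, - 7, 103, 137,453, 682, 690, 709,809 ] 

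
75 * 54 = 4050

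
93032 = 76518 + 16514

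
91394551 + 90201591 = 181596142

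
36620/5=7324 = 7324.00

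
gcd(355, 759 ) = 1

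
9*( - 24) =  - 216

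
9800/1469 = 9800/1469 = 6.67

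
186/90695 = 186/90695=0.00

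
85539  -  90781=  -  5242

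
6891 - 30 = 6861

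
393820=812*485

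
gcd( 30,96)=6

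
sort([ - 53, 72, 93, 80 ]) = [ - 53, 72, 80, 93]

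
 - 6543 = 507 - 7050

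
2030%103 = 73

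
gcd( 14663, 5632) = 11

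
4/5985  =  4/5985 = 0.00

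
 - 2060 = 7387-9447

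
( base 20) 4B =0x5b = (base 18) 51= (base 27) 3a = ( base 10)91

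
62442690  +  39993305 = 102435995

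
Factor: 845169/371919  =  281723/123973 = 13^2* 1667^1*123973^( - 1)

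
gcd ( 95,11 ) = 1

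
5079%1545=444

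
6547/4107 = 1  +  2440/4107= 1.59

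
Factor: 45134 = 2^1*22567^1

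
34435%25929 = 8506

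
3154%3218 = 3154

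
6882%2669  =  1544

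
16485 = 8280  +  8205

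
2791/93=2791/93  =  30.01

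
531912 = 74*7188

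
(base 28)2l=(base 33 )2B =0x4d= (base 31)2F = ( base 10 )77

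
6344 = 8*793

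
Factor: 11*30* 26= 2^2 * 3^1 * 5^1*11^1*13^1 =8580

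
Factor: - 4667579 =-7^1*29^1*22993^1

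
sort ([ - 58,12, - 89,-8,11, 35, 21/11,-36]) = [ - 89, - 58,-36,-8,21/11, 11, 12,  35]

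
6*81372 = 488232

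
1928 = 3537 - 1609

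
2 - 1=1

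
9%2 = 1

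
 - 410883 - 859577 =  - 1270460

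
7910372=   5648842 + 2261530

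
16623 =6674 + 9949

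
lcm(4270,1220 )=8540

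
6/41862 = 1/6977  =  0.00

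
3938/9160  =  1969/4580 = 0.43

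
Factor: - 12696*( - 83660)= 1062147360 = 2^5*3^1*5^1*23^2*47^1 *89^1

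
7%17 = 7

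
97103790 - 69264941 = 27838849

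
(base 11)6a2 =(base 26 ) 166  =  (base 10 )838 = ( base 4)31012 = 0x346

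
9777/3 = 3259 = 3259.00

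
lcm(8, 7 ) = 56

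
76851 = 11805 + 65046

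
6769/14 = 483 + 1/2=483.50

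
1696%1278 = 418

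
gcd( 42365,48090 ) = 1145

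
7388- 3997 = 3391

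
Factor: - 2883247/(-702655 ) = 5^(-1) * 89^(-1 )*101^1 * 1579^( - 1 )* 28547^1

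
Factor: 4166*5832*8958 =217644571296 = 2^5*3^7*1493^1*2083^1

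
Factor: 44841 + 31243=76084 = 2^2 *23^1* 827^1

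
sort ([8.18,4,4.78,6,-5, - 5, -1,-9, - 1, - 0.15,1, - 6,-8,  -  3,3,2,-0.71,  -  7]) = [ - 9 , - 8, - 7,  -  6, - 5, - 5, - 3,-1,-1, - 0.71,  -  0.15,  1,2,3,4,4.78,6, 8.18 ]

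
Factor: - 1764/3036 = - 147/253 = - 3^1 * 7^2 * 11^ ( - 1 )* 23^(-1 )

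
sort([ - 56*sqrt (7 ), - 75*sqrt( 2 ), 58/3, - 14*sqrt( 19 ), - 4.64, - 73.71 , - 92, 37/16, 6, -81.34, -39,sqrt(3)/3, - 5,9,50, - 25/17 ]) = [ - 56*sqrt (7 ), - 75*sqrt( 2 ), - 92, - 81.34, - 73.71,-14*sqrt(19 ), - 39, - 5, - 4.64,  -  25/17,sqrt( 3)/3,37/16 , 6,9,58/3,  50] 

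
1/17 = 1/17= 0.06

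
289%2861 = 289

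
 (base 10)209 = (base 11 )180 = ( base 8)321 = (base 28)7d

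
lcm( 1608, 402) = 1608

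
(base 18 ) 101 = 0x145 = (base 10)325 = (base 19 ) H2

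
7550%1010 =480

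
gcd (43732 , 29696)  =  116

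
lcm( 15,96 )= 480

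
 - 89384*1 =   -  89384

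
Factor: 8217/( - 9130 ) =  - 2^( - 1)* 3^2*5^( - 1 ) =- 9/10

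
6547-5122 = 1425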